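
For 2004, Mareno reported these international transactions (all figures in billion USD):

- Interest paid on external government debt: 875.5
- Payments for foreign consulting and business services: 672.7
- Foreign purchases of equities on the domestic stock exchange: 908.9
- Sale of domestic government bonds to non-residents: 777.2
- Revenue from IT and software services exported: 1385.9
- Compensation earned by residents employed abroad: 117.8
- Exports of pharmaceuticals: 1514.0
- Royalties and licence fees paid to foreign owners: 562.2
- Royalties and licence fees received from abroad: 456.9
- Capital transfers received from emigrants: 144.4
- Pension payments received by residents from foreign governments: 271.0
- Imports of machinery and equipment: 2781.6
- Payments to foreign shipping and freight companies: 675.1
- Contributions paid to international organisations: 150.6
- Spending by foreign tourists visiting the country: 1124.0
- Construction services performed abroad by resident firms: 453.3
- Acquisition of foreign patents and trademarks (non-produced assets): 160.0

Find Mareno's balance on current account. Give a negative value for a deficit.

-394.8

Goods: 1514.0 - 2781.6 = -1267.6
Services: 453.3 - 562.2 + 1124.0 - 675.1 + 456.9 - 672.7 + 1385.9 = 1510.1
Primary income: 117.8 - 875.5 = -757.7
Secondary income: 271.0 - 150.6 = 120.4
Current account = (-1267.6) + 1510.1 + (-757.7) + 120.4 = -394.8
(Excluded from the current account — financial account: foreign purchases of equities on the domestic stock exchange 908.9, sale of domestic government bonds to non-residents 777.2; capital account: capital transfers received from emigrants 144.4, acquisition of foreign patents and trademarks (non-produced assets) 160.0.)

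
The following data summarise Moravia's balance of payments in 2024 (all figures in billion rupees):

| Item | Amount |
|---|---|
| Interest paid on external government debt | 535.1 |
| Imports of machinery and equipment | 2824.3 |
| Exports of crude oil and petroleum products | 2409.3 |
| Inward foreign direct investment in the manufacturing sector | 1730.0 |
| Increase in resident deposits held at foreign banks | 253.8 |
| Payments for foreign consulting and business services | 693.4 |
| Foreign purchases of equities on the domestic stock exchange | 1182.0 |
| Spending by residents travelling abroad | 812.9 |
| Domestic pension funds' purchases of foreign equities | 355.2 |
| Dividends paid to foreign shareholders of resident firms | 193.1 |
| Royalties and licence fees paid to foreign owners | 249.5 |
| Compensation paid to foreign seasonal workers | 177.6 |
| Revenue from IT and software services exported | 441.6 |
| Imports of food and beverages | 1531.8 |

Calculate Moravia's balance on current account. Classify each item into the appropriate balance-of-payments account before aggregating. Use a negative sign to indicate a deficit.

Goods: -1531.8 + 2409.3 - 2824.3 = -1946.8
Services: -812.9 + 441.6 - 249.5 - 693.4 = -1314.2
Primary income: -177.6 - 535.1 - 193.1 = -905.8
Current account = (-1946.8) + (-1314.2) + (-905.8) = -4166.8
(Excluded from the current account — financial account: inward foreign direct investment in the manufacturing sector 1730.0, increase in resident deposits held at foreign banks 253.8, foreign purchases of equities on the domestic stock exchange 1182.0, domestic pension funds' purchases of foreign equities 355.2.)

-4166.8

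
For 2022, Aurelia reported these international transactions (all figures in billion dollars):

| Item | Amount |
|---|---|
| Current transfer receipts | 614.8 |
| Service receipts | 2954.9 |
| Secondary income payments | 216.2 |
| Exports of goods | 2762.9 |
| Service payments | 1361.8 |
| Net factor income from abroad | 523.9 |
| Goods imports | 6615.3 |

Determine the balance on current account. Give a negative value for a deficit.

-1336.8

Goods balance = 2762.9 - 6615.3 = -3852.4
Services balance = 2954.9 - 1361.8 = 1593.1
Trade balance (goods + services) = -3852.4 + 1593.1 = -2259.3
Net primary income = 523.9
Net secondary income = 614.8 - 216.2 = 398.6
Current account = -2259.3 + 523.9 + 398.6 = -1336.8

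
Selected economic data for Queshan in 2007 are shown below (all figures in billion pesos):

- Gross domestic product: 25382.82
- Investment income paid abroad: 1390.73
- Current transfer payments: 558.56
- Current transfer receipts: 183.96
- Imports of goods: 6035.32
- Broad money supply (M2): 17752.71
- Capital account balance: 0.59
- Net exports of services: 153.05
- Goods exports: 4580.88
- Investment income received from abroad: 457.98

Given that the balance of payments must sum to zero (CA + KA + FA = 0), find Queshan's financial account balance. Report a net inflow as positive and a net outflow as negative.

Goods balance = 4580.88 - 6035.32 = -1454.44
Services balance = 153.05
Trade balance (goods + services) = -1454.44 + 153.05 = -1301.39
Net primary income = 457.98 - 1390.73 = -932.75
Net secondary income = 183.96 - 558.56 = -374.60
Current account = -1301.39 + (-932.75) + (-374.60) = -2608.74
Financial account = -(-2608.74 + 0.59) = 2608.15

2608.15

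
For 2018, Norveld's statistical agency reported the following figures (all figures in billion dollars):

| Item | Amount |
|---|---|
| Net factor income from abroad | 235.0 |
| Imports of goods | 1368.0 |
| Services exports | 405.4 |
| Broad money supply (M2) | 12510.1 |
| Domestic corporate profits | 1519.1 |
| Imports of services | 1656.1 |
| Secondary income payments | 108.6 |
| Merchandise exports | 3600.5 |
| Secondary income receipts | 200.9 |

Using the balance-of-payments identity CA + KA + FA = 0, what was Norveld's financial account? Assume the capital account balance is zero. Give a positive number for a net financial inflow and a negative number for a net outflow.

Goods balance = 3600.5 - 1368.0 = 2232.5
Services balance = 405.4 - 1656.1 = -1250.7
Trade balance (goods + services) = 2232.5 + (-1250.7) = 981.8
Net primary income = 235.0
Net secondary income = 200.9 - 108.6 = 92.3
Current account = 981.8 + 235.0 + 92.3 = 1309.1
Financial account = -(1309.1) = -1309.1

-1309.1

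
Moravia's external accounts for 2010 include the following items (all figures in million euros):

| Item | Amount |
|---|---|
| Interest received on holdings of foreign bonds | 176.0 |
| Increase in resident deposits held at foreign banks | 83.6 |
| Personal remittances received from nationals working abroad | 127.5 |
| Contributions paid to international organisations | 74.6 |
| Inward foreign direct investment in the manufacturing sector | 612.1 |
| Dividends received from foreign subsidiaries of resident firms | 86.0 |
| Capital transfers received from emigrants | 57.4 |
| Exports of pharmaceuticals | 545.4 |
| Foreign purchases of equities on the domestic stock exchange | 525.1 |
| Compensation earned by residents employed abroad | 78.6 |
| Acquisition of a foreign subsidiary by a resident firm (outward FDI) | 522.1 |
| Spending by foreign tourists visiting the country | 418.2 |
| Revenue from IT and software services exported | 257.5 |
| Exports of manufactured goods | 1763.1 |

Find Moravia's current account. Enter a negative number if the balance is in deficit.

Goods: 1763.1 + 545.4 = 2308.5
Services: 418.2 + 257.5 = 675.7
Primary income: 176.0 + 78.6 + 86.0 = 340.6
Secondary income: 127.5 - 74.6 = 52.9
Current account = 2308.5 + 675.7 + 340.6 + 52.9 = 3377.7
(Excluded from the current account — financial account: increase in resident deposits held at foreign banks 83.6, inward foreign direct investment in the manufacturing sector 612.1, foreign purchases of equities on the domestic stock exchange 525.1, acquisition of a foreign subsidiary by a resident firm (outward FDI) 522.1; capital account: capital transfers received from emigrants 57.4.)

3377.7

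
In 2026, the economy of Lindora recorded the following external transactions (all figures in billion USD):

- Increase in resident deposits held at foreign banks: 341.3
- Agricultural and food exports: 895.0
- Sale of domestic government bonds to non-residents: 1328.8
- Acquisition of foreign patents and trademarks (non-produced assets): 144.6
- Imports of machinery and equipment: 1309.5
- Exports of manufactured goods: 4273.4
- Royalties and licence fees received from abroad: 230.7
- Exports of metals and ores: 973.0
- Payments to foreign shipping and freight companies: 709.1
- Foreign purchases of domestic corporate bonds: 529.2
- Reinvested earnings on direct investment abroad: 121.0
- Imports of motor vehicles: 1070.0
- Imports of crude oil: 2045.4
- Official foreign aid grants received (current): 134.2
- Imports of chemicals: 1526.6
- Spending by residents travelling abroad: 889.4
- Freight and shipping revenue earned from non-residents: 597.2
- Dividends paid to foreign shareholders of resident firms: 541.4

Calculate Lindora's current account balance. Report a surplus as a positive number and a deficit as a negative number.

Goods: 4273.4 - 1526.6 - 2045.4 - 1309.5 + 973.0 + 895.0 - 1070.0 = 189.9
Services: 597.2 - 709.1 + 230.7 - 889.4 = -770.6
Primary income: -541.4 + 121.0 = -420.4
Secondary income: 134.2
Current account = 189.9 + (-770.6) + (-420.4) + 134.2 = -866.9
(Excluded from the current account — financial account: increase in resident deposits held at foreign banks 341.3, sale of domestic government bonds to non-residents 1328.8, foreign purchases of domestic corporate bonds 529.2; capital account: acquisition of foreign patents and trademarks (non-produced assets) 144.6.)

-866.9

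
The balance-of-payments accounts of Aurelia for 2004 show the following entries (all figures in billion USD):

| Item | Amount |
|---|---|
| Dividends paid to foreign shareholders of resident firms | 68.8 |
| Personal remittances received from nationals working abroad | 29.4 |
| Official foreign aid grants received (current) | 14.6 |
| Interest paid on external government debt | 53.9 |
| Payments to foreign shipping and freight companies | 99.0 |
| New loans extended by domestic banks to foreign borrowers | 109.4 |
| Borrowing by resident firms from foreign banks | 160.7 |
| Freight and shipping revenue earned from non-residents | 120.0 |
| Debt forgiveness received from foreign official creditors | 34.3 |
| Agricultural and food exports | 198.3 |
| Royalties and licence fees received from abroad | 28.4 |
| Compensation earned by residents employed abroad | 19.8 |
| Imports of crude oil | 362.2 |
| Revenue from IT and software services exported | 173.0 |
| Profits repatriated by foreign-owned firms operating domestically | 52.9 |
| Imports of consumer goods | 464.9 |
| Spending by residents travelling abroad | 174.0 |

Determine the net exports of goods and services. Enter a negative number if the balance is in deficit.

-580.4

Goods: -362.2 + 198.3 - 464.9 = -628.8
Services: -99.0 + 28.4 + 120.0 + 173.0 - 174.0 = 48.4
Trade balance = -628.8 + 48.4 = -580.4
(Excluded from the trade balance — primary income: dividends paid to foreign shareholders of resident firms 68.8, interest paid on external government debt 53.9, compensation earned by residents employed abroad 19.8, profits repatriated by foreign-owned firms operating domestically 52.9; secondary income: personal remittances received from nationals working abroad 29.4, official foreign aid grants received (current) 14.6; financial account: new loans extended by domestic banks to foreign borrowers 109.4, borrowing by resident firms from foreign banks 160.7; capital account: debt forgiveness received from foreign official creditors 34.3.)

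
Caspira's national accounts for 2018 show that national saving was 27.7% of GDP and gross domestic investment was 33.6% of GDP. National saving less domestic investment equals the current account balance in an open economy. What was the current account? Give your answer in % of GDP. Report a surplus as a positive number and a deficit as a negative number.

CA = S - I = 27.7 - 33.6 = -5.9

-5.9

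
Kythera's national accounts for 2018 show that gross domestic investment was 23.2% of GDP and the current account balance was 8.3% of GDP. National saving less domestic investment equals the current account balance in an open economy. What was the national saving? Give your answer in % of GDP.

S = I + CA = 23.2 + 8.3 = 31.5

31.5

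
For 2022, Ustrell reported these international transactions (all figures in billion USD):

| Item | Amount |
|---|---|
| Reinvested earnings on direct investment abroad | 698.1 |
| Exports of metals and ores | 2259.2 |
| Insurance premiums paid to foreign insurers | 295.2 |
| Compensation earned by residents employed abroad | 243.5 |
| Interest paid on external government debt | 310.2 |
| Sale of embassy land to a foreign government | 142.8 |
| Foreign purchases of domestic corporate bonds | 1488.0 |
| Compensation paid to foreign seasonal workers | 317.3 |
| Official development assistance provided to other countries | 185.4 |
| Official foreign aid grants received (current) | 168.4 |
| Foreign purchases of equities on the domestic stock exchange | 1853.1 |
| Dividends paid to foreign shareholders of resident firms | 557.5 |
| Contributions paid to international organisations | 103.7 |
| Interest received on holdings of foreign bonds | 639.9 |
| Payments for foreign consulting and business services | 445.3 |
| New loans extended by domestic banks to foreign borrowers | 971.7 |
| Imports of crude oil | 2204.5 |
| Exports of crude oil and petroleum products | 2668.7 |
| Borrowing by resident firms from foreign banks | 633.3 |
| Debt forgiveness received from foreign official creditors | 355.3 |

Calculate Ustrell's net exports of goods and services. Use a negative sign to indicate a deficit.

1982.9

Goods: -2204.5 + 2259.2 + 2668.7 = 2723.4
Services: -295.2 - 445.3 = -740.5
Trade balance = 2723.4 + (-740.5) = 1982.9
(Excluded from the trade balance — primary income: reinvested earnings on direct investment abroad 698.1, compensation earned by residents employed abroad 243.5, interest paid on external government debt 310.2, compensation paid to foreign seasonal workers 317.3, dividends paid to foreign shareholders of resident firms 557.5, interest received on holdings of foreign bonds 639.9; capital account: sale of embassy land to a foreign government 142.8, debt forgiveness received from foreign official creditors 355.3; financial account: foreign purchases of domestic corporate bonds 1488.0, foreign purchases of equities on the domestic stock exchange 1853.1, new loans extended by domestic banks to foreign borrowers 971.7, borrowing by resident firms from foreign banks 633.3; secondary income: official development assistance provided to other countries 185.4, official foreign aid grants received (current) 168.4, contributions paid to international organisations 103.7.)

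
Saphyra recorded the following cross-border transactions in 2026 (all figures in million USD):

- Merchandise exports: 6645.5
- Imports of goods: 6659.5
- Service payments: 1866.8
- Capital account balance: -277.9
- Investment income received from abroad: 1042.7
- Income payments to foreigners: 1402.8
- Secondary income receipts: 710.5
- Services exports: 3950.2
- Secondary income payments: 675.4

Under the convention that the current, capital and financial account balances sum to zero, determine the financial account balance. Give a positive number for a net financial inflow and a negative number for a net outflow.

-1466.5

Goods balance = 6645.5 - 6659.5 = -14.0
Services balance = 3950.2 - 1866.8 = 2083.4
Trade balance (goods + services) = -14.0 + 2083.4 = 2069.4
Net primary income = 1042.7 - 1402.8 = -360.1
Net secondary income = 710.5 - 675.4 = 35.1
Current account = 2069.4 + (-360.1) + 35.1 = 1744.4
Financial account = -(1744.4 + (-277.9)) = -1466.5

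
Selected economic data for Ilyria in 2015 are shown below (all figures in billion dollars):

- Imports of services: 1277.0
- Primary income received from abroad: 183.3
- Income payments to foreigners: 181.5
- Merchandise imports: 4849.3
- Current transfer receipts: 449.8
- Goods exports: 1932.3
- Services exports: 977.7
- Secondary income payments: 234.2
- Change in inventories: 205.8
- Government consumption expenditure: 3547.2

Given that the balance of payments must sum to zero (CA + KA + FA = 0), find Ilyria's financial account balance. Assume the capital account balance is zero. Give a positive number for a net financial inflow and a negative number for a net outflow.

Goods balance = 1932.3 - 4849.3 = -2917.0
Services balance = 977.7 - 1277.0 = -299.3
Trade balance (goods + services) = -2917.0 + (-299.3) = -3216.3
Net primary income = 183.3 - 181.5 = 1.8
Net secondary income = 449.8 - 234.2 = 215.6
Current account = -3216.3 + 1.8 + 215.6 = -2998.9
Financial account = -(-2998.9) = 2998.9

2998.9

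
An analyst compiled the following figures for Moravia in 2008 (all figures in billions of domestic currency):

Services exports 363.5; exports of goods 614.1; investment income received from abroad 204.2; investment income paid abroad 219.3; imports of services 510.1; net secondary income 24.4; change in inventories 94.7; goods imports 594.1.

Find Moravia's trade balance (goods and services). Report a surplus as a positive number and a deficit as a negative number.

-126.6

Goods balance = 614.1 - 594.1 = 20.0
Services balance = 363.5 - 510.1 = -146.6
Trade balance (goods + services) = 20.0 + (-146.6) = -126.6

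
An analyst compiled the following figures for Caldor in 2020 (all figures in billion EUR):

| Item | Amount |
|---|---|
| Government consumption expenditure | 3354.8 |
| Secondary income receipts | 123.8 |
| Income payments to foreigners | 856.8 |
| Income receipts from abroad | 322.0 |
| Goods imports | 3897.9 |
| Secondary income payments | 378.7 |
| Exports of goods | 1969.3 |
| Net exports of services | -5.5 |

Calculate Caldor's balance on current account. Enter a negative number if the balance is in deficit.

Goods balance = 1969.3 - 3897.9 = -1928.6
Services balance = -5.5
Trade balance (goods + services) = -1928.6 + (-5.5) = -1934.1
Net primary income = 322.0 - 856.8 = -534.8
Net secondary income = 123.8 - 378.7 = -254.9
Current account = -1934.1 + (-534.8) + (-254.9) = -2723.8

-2723.8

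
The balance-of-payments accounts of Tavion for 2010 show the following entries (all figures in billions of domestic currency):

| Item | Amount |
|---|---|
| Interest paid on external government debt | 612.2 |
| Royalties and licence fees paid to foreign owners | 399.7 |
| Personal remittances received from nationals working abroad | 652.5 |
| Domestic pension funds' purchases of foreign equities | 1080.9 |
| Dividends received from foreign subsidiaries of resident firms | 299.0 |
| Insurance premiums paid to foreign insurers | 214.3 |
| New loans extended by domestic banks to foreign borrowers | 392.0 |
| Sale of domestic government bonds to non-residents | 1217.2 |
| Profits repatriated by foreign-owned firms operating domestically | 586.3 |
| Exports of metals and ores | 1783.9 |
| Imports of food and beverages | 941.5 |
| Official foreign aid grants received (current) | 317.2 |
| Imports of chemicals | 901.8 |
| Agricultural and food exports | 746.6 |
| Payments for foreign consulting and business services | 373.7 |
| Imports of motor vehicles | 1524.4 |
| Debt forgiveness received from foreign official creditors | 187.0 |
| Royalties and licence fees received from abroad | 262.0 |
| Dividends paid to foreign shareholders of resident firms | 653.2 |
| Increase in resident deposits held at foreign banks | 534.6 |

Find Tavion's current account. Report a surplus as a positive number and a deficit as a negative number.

-2145.9

Goods: -901.8 + 746.6 - 941.5 + 1783.9 - 1524.4 = -837.2
Services: -399.7 - 214.3 + 262.0 - 373.7 = -725.7
Primary income: -653.2 - 612.2 - 586.3 + 299.0 = -1552.7
Secondary income: 652.5 + 317.2 = 969.7
Current account = (-837.2) + (-725.7) + (-1552.7) + 969.7 = -2145.9
(Excluded from the current account — financial account: domestic pension funds' purchases of foreign equities 1080.9, new loans extended by domestic banks to foreign borrowers 392.0, sale of domestic government bonds to non-residents 1217.2, increase in resident deposits held at foreign banks 534.6; capital account: debt forgiveness received from foreign official creditors 187.0.)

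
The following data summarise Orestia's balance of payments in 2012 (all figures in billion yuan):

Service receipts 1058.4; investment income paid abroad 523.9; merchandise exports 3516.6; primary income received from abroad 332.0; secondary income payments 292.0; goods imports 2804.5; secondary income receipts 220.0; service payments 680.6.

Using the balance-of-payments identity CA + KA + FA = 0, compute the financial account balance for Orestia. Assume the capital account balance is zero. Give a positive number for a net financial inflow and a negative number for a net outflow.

Goods balance = 3516.6 - 2804.5 = 712.1
Services balance = 1058.4 - 680.6 = 377.8
Trade balance (goods + services) = 712.1 + 377.8 = 1089.9
Net primary income = 332.0 - 523.9 = -191.9
Net secondary income = 220.0 - 292.0 = -72.0
Current account = 1089.9 + (-191.9) + (-72.0) = 826.0
Financial account = -(826.0) = -826.0

-826.0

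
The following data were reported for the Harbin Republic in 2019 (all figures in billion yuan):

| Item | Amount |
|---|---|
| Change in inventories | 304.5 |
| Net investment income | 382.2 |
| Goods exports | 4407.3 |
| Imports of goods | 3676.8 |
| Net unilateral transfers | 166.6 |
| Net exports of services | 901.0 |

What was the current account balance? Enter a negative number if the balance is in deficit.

2180.3

Goods balance = 4407.3 - 3676.8 = 730.5
Services balance = 901.0
Trade balance (goods + services) = 730.5 + 901.0 = 1631.5
Net primary income = 382.2
Net secondary income = 166.6
Current account = 1631.5 + 382.2 + 166.6 = 2180.3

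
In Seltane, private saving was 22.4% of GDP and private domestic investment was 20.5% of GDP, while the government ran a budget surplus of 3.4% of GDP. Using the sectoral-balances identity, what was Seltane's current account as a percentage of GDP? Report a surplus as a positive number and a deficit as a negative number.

5.3

By the sectoral-balances identity, CA = (S_private - I) + (T - G).
Private balance = 22.4 - 20.5 = 1.9
Government balance (T - G) = 3.4
CA = 1.9 + 3.4 = 5.3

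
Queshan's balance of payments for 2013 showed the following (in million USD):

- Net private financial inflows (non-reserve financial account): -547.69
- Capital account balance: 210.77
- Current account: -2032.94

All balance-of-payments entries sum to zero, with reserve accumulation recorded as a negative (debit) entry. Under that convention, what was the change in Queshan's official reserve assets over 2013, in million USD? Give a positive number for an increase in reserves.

-2369.86

Official reserve transactions balance = -((-2032.94) + 210.77 + (-547.69)) = 2369.86
An accumulation of reserves is recorded as a debit (negative entry), so the change in the stock of reserves is the negative of that balance.
Change in official reserves = -(2369.86) = -2369.86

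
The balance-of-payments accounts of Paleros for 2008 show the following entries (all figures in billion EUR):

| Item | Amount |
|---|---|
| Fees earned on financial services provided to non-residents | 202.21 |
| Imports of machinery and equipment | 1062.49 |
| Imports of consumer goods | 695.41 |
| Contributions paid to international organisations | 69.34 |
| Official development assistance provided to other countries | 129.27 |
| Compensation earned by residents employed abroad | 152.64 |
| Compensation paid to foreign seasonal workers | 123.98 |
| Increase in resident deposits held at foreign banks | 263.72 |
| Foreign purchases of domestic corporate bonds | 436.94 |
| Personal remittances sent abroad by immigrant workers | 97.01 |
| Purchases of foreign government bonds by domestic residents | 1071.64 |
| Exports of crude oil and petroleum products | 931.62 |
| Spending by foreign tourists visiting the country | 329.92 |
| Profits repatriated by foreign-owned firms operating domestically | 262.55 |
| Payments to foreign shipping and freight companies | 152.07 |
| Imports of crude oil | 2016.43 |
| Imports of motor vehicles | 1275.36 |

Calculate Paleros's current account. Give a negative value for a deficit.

-4267.52

Goods: -1062.49 + 931.62 - 2016.43 - 695.41 - 1275.36 = -4118.07
Services: -152.07 + 202.21 + 329.92 = 380.06
Primary income: -262.55 + 152.64 - 123.98 = -233.89
Secondary income: -97.01 - 129.27 - 69.34 = -295.62
Current account = (-4118.07) + 380.06 + (-233.89) + (-295.62) = -4267.52
(Excluded from the current account — financial account: increase in resident deposits held at foreign banks 263.72, foreign purchases of domestic corporate bonds 436.94, purchases of foreign government bonds by domestic residents 1071.64.)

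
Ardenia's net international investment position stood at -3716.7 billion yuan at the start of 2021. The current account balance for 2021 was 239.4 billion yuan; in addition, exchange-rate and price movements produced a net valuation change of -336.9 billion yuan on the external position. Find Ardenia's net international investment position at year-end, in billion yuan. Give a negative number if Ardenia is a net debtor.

-3814.2

Change in NIIP = current account + net valuation change = 239.4 + (-336.9) = -97.5
End-of-year NIIP = -3716.7 + (-97.5) = -3814.2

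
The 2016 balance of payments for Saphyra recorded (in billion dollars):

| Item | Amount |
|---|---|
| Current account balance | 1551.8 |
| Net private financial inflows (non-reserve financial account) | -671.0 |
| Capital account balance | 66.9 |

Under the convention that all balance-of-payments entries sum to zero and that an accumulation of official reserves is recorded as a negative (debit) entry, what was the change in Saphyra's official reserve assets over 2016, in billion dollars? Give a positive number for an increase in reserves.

947.7

Official reserve transactions balance = -(1551.8 + 66.9 + (-671.0)) = -947.7
An accumulation of reserves is recorded as a debit (negative entry), so the change in the stock of reserves is the negative of that balance.
Change in official reserves = -(-947.7) = 947.7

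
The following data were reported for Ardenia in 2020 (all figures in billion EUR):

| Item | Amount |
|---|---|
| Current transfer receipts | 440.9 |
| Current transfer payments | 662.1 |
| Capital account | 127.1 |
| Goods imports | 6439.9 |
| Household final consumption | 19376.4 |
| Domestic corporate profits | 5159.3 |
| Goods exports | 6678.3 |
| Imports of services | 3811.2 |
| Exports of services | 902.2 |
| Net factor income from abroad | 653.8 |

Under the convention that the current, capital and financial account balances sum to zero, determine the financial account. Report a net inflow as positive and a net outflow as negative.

Goods balance = 6678.3 - 6439.9 = 238.4
Services balance = 902.2 - 3811.2 = -2909.0
Trade balance (goods + services) = 238.4 + (-2909.0) = -2670.6
Net primary income = 653.8
Net secondary income = 440.9 - 662.1 = -221.2
Current account = -2670.6 + 653.8 + (-221.2) = -2238.0
Financial account = -(-2238.0 + 127.1) = 2110.9

2110.9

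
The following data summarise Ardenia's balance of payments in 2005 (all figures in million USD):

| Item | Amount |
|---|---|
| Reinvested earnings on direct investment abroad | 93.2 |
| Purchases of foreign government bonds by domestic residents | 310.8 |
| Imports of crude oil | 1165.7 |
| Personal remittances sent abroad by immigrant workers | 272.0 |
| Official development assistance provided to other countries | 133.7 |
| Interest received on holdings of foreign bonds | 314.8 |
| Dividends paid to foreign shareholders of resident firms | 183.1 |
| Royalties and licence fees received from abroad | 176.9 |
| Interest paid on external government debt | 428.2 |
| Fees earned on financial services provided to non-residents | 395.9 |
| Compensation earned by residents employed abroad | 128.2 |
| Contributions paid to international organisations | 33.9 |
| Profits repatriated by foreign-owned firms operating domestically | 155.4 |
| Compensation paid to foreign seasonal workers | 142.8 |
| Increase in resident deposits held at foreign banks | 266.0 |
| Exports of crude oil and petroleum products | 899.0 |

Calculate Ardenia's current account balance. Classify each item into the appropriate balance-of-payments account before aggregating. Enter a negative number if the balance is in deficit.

Goods: 899.0 - 1165.7 = -266.7
Services: 395.9 + 176.9 = 572.8
Primary income: 93.2 - 183.1 + 128.2 - 428.2 - 155.4 - 142.8 + 314.8 = -373.3
Secondary income: -133.7 - 33.9 - 272.0 = -439.6
Current account = (-266.7) + 572.8 + (-373.3) + (-439.6) = -506.8
(Excluded from the current account — financial account: purchases of foreign government bonds by domestic residents 310.8, increase in resident deposits held at foreign banks 266.0.)

-506.8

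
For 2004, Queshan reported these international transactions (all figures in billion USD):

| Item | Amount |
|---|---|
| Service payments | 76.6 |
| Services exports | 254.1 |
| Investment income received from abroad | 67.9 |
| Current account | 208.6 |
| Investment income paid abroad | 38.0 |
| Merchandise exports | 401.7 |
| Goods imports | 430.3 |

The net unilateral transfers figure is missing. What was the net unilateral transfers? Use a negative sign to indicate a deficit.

29.8

Current account = goods balance + services balance + net primary income + net secondary income
Sum of the known components = 178.8
Net unilateral transfers = CA - (known components) = 208.6 - 178.8 = 29.8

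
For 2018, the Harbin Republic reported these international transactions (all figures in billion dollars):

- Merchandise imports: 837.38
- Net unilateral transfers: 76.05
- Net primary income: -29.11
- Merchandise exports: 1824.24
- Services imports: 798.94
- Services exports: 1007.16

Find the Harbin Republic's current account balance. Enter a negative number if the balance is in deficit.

Goods balance = 1824.24 - 837.38 = 986.86
Services balance = 1007.16 - 798.94 = 208.22
Trade balance (goods + services) = 986.86 + 208.22 = 1195.08
Net primary income = -29.11
Net secondary income = 76.05
Current account = 1195.08 + (-29.11) + 76.05 = 1242.02

1242.02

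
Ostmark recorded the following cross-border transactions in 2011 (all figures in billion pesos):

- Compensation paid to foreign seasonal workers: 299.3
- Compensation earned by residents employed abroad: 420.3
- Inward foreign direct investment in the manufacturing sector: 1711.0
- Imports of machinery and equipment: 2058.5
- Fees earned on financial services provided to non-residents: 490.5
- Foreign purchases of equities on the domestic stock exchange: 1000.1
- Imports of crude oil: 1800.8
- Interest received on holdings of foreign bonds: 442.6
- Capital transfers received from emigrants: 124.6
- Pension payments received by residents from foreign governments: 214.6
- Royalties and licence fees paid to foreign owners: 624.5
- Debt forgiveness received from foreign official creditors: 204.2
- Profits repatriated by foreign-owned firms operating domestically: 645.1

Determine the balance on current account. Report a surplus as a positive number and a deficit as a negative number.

Goods: -1800.8 - 2058.5 = -3859.3
Services: 490.5 - 624.5 = -134.0
Primary income: 442.6 - 299.3 - 645.1 + 420.3 = -81.5
Secondary income: 214.6
Current account = (-3859.3) + (-134.0) + (-81.5) + 214.6 = -3860.2
(Excluded from the current account — financial account: inward foreign direct investment in the manufacturing sector 1711.0, foreign purchases of equities on the domestic stock exchange 1000.1; capital account: capital transfers received from emigrants 124.6, debt forgiveness received from foreign official creditors 204.2.)

-3860.2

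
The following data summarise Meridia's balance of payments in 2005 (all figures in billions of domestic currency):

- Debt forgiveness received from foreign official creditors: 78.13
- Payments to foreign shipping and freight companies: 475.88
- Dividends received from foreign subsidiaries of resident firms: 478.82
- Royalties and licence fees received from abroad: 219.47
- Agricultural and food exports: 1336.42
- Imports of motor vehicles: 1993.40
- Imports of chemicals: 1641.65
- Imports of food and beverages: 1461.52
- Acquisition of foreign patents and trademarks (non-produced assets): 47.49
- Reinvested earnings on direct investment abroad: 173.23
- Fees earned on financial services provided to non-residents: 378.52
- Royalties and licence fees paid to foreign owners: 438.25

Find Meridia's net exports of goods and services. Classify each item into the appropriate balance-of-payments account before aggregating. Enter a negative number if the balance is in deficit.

-4076.29

Goods: -1641.65 + 1336.42 - 1993.40 - 1461.52 = -3760.15
Services: 378.52 - 475.88 - 438.25 + 219.47 = -316.14
Trade balance = -3760.15 + (-316.14) = -4076.29
(Excluded from the trade balance — capital account: debt forgiveness received from foreign official creditors 78.13, acquisition of foreign patents and trademarks (non-produced assets) 47.49; primary income: dividends received from foreign subsidiaries of resident firms 478.82, reinvested earnings on direct investment abroad 173.23.)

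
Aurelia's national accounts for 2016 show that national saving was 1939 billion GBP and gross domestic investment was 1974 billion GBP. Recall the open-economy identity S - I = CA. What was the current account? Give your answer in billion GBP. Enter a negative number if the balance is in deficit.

-35

CA = S - I = 1939 - 1974 = -35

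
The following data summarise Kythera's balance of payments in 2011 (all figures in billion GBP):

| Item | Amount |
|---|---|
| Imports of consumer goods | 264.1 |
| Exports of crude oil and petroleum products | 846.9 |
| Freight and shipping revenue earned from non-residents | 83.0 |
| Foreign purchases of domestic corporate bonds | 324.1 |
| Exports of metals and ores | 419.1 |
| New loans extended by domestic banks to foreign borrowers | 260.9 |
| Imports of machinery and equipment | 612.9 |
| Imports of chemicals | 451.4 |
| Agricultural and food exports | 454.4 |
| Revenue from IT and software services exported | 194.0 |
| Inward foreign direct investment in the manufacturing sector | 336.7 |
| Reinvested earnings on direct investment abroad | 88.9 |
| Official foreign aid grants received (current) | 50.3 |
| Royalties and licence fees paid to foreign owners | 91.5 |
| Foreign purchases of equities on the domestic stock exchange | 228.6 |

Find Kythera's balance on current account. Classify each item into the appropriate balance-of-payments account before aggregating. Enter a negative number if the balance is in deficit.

716.7

Goods: -264.1 + 419.1 - 612.9 - 451.4 + 454.4 + 846.9 = 392.0
Services: -91.5 + 194.0 + 83.0 = 185.5
Primary income: 88.9
Secondary income: 50.3
Current account = 392.0 + 185.5 + 88.9 + 50.3 = 716.7
(Excluded from the current account — financial account: foreign purchases of domestic corporate bonds 324.1, new loans extended by domestic banks to foreign borrowers 260.9, inward foreign direct investment in the manufacturing sector 336.7, foreign purchases of equities on the domestic stock exchange 228.6.)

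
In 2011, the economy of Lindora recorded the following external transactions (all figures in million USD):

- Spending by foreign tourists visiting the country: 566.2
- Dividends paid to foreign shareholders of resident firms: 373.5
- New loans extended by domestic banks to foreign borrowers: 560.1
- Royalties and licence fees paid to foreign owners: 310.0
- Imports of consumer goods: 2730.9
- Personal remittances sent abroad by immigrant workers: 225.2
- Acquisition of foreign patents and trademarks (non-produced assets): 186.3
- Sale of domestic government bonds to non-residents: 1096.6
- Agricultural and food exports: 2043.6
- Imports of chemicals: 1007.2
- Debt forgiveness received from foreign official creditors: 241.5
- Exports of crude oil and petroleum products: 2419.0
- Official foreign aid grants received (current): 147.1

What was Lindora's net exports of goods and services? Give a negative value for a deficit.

Goods: -1007.2 + 2043.6 + 2419.0 - 2730.9 = 724.5
Services: 566.2 - 310.0 = 256.2
Trade balance = 724.5 + 256.2 = 980.7
(Excluded from the trade balance — primary income: dividends paid to foreign shareholders of resident firms 373.5; financial account: new loans extended by domestic banks to foreign borrowers 560.1, sale of domestic government bonds to non-residents 1096.6; secondary income: personal remittances sent abroad by immigrant workers 225.2, official foreign aid grants received (current) 147.1; capital account: acquisition of foreign patents and trademarks (non-produced assets) 186.3, debt forgiveness received from foreign official creditors 241.5.)

980.7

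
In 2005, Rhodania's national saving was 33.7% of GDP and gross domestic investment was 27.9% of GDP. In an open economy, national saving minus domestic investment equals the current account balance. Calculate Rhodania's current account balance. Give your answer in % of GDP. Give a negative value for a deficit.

S - I = CA (net lending to the rest of the world).
CA = S - I = 33.7 - 27.9 = 5.8

5.8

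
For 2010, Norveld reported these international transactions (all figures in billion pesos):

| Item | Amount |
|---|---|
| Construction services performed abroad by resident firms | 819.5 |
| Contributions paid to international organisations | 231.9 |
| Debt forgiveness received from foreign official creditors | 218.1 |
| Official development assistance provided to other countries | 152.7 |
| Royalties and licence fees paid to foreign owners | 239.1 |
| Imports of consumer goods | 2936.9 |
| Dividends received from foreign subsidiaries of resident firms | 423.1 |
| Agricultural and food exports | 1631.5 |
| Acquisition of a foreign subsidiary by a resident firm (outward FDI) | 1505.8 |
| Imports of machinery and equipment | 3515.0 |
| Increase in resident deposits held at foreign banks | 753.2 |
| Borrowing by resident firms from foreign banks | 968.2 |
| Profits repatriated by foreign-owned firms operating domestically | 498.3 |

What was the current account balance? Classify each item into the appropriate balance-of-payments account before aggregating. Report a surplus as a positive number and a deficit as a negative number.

-4699.8

Goods: 1631.5 - 2936.9 - 3515.0 = -4820.4
Services: -239.1 + 819.5 = 580.4
Primary income: 423.1 - 498.3 = -75.2
Secondary income: -152.7 - 231.9 = -384.6
Current account = (-4820.4) + 580.4 + (-75.2) + (-384.6) = -4699.8
(Excluded from the current account — capital account: debt forgiveness received from foreign official creditors 218.1; financial account: acquisition of a foreign subsidiary by a resident firm (outward FDI) 1505.8, increase in resident deposits held at foreign banks 753.2, borrowing by resident firms from foreign banks 968.2.)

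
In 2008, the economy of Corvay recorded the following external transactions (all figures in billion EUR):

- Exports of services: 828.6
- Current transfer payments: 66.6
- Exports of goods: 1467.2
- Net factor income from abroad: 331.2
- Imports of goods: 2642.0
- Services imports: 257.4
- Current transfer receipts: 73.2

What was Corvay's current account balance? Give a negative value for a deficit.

Goods balance = 1467.2 - 2642.0 = -1174.8
Services balance = 828.6 - 257.4 = 571.2
Trade balance (goods + services) = -1174.8 + 571.2 = -603.6
Net primary income = 331.2
Net secondary income = 73.2 - 66.6 = 6.6
Current account = -603.6 + 331.2 + 6.6 = -265.8

-265.8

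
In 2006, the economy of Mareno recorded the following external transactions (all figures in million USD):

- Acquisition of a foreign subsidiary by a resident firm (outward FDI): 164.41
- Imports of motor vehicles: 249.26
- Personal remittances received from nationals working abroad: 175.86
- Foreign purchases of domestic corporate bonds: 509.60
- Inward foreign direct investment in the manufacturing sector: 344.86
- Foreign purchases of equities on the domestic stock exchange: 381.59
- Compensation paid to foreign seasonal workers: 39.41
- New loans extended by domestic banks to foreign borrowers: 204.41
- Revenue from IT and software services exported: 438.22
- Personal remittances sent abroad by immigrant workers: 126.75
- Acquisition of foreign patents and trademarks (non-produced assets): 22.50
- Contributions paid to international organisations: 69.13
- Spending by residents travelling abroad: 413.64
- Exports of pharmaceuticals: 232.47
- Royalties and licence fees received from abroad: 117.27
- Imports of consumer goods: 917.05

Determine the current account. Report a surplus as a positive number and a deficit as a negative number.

-851.42

Goods: 232.47 - 249.26 - 917.05 = -933.84
Services: 438.22 + 117.27 - 413.64 = 141.85
Primary income: -39.41
Secondary income: 175.86 - 126.75 - 69.13 = -20.02
Current account = (-933.84) + 141.85 + (-39.41) + (-20.02) = -851.42
(Excluded from the current account — financial account: acquisition of a foreign subsidiary by a resident firm (outward FDI) 164.41, foreign purchases of domestic corporate bonds 509.60, inward foreign direct investment in the manufacturing sector 344.86, foreign purchases of equities on the domestic stock exchange 381.59, new loans extended by domestic banks to foreign borrowers 204.41; capital account: acquisition of foreign patents and trademarks (non-produced assets) 22.50.)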